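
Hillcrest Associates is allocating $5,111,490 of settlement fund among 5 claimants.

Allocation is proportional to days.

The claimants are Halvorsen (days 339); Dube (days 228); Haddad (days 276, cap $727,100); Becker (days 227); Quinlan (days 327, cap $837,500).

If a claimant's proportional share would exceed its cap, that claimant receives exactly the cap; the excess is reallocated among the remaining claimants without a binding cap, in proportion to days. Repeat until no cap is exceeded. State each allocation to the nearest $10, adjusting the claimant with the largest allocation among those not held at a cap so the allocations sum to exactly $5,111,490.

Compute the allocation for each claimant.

Sum of days: 1,397.
Unconstrained shares: Halvorsen 1,240,368.73; Dube 834,230.29; Haddad 1,009,857.72; Becker 830,571.39; Quinlan 1,196,461.87.
Held at cap: Haddad ($727,100), Quinlan ($837,500); residual $3,546,890 reallocated over remaining days 794.
Remaining shares: Halvorsen 1,514,352.28 → $1,514,350; Dube 1,018,502.42 → $1,018,500; Becker 1,014,035.30 → $1,014,040.

Halvorsen: $1,514,350 | Dube: $1,018,500 | Haddad: $727,100 | Becker: $1,014,040 | Quinlan: $837,500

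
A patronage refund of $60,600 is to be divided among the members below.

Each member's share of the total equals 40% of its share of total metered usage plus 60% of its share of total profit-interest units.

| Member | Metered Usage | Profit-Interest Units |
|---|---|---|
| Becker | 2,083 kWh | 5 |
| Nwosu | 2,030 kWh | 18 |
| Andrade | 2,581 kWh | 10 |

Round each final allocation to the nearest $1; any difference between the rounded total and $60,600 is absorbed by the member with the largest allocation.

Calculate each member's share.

Totals — metered usage 6,694, profit-interest units 33.
Blended shares (40% metered usage + 60% profit-interest units): Becker 0.2154; Nwosu 0.4486; Andrade 0.3360.
Raw shares: Becker 13,051.95; Nwosu 27,183.67; Andrade 20,364.38.
After rounding ($1): Becker $13,052; Nwosu $27,184; Andrade $20,364. Sum = $60,600.
No rounding difference to absorb.

Becker: $13,052; Nwosu: $27,184; Andrade: $20,364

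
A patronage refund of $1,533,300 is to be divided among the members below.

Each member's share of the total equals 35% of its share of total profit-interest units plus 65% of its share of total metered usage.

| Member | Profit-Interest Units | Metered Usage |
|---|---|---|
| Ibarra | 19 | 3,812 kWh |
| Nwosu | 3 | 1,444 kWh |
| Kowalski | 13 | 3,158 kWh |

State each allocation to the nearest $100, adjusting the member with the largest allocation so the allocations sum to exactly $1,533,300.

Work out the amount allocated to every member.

Ibarra: $742,900 · Nwosu: $217,000 · Kowalski: $573,400

Profit-interest units total 35; metered usage total 8,414.
Blended shares (35% profit-interest units + 65% metered usage): Ibarra 0.4845; Nwosu 0.1416; Kowalski 0.3740.
Raw shares: Ibarra 742,861.44; Nwosu 217,041.95; Kowalski 573,396.61.
At nearest $100: Ibarra $742,900; Nwosu $217,000; Kowalski $573,400. Sum = $1,533,300.
Rounded total matches; no reconciliation needed.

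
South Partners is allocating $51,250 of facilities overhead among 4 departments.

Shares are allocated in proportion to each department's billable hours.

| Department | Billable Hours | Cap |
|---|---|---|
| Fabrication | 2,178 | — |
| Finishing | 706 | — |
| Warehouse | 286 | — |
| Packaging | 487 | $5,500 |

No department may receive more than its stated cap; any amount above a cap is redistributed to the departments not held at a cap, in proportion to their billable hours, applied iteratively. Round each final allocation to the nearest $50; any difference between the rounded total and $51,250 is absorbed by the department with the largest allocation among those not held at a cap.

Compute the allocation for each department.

Fabrication: $31,400 · Finishing: $10,200 · Warehouse: $4,150 · Packaging: $5,500

Total billable hours = 3,657.
Pro-rata shares before constraints: Fabrication 30,522.97; Finishing 9,894.04; Warehouse 4,008.07; Packaging 6,824.92.
Capped: Packaging ($5,500); remaining pool $45,750 reallocated over remaining billable hours 3,170.
Redistributed shares: Fabrication 31,433.28 → $31,450; Finishing 10,189.12 → $10,200; Warehouse 4,127.60 → $4,150.
Rounding difference −$50 applied to Fabrication → $31,400.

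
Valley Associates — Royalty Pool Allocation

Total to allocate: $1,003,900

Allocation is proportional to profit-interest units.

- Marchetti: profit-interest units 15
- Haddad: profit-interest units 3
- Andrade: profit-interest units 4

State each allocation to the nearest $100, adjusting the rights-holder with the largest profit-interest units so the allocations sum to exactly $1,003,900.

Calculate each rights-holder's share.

Profit-interest units total: 15 + 3 + 4 = 22.
Pro-rata amounts: Marchetti 684,477.27; Haddad 136,895.45; Andrade 182,527.27.
At nearest $100: Marchetti $684,500; Haddad $136,900; Andrade $182,500. Sum = $1,003,900.
Sum already equals the total — no adjustment.

Marchetti: $684,500 · Haddad: $136,900 · Andrade: $182,500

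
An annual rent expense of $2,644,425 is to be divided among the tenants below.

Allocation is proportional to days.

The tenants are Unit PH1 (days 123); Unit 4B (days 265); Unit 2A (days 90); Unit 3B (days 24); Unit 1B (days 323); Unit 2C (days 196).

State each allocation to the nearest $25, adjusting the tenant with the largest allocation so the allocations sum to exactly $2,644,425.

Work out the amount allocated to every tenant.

Combined days = 1,021.
Proportional shares: Unit PH1 123/1,021 × $2,644,425 = 318,574.22; Unit 4B 265/1,021 × $2,644,425 = 686,359.08; Unit 2A 90/1,021 × $2,644,425 = 233,103.09; Unit 3B 24/1,021 × $2,644,425 = 62,160.82; Unit 1B 323/1,021 × $2,644,425 = 836,581.07; Unit 2C 196/1,021 × $2,644,425 = 507,646.72.
At nearest $25: Unit PH1 $318,575; Unit 4B $686,350; Unit 2A $233,100; Unit 3B $62,150; Unit 1B $836,575; Unit 2C $507,650. Sum = $2,644,400.
Difference $2,644,425 − $2,644,400 = +$25 applied to largest allocation (Unit 1B): Unit 1B becomes $836,600.

Unit PH1: $318,575; Unit 4B: $686,350; Unit 2A: $233,100; Unit 3B: $62,150; Unit 1B: $836,600; Unit 2C: $507,650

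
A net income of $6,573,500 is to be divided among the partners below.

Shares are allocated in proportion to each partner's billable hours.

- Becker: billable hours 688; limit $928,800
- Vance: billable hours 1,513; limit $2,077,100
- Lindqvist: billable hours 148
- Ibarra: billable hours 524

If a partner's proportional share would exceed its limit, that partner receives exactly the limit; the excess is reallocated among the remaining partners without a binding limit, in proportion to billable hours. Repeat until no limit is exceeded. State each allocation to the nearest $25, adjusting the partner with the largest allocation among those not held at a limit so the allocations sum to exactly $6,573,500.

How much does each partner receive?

Becker: $928,800 | Vance: $2,077,100 | Lindqvist: $785,725 | Ibarra: $2,781,875

Sum of billable hours: 2,873.
Proportional shares (ignoring caps): Becker 1,574,162.20; Vance 3,461,784.02; Lindqvist 338,627.92; Ibarra 1,198,925.86.
Capped: Becker ($928,800), Vance ($2,077,100); balance $3,567,600 reallocated over remaining billable hours 672.
Shares after redistribution: Lindqvist 785,721.43 → $785,725; Ibarra 2,781,878.57 → $2,781,875.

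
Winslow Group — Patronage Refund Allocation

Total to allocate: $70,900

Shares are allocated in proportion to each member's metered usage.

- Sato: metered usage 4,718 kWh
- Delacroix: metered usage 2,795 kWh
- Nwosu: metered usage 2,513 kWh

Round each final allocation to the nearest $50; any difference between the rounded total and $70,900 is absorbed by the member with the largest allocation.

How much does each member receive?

Sato: $33,400; Delacroix: $19,750; Nwosu: $17,750

Sum of metered usage: 10,026.
Proportional shares: Sato 4,718/10,026 × $70,900 = 33,363.87; Delacroix 2,795/10,026 × $70,900 = 19,765.16; Nwosu 2,513/10,026 × $70,900 = 17,770.97.
Rounded to nearest $50: Sato $33,350; Delacroix $19,750; Nwosu $17,750. Sum = $70,850.
Difference $70,900 − $70,850 = +$50 applied to largest allocation (Sato): Sato becomes $33,400.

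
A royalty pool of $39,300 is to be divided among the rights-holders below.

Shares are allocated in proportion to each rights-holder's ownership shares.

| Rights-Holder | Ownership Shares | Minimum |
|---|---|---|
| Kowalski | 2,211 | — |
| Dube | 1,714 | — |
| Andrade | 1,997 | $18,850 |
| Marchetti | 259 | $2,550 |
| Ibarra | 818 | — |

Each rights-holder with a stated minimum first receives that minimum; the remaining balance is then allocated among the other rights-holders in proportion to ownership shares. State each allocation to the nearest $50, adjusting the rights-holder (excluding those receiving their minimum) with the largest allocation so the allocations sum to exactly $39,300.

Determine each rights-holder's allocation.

Minimums first: Andrade $18,850; Marchetti $2,550. Residual $17,900.
Residual split over remaining ownership shares 4,743: Kowalski 8,344.28 → $8,350; Dube 6,468.61 → $6,450; Ibarra 3,087.12 → $3,100.

Kowalski: $8,350 · Dube: $6,450 · Andrade: $18,850 · Marchetti: $2,550 · Ibarra: $3,100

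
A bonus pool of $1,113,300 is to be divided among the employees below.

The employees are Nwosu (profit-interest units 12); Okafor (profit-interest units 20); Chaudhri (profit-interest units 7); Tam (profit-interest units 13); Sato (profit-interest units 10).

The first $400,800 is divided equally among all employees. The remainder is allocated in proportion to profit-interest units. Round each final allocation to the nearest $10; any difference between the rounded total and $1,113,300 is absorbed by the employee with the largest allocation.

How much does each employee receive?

Nwosu: $218,060 | Okafor: $310,000 | Chaudhri: $160,600 | Tam: $229,560 | Sato: $195,080

Equal tier: $400,800 ÷ 5 = $80,160 apiece.
Remainder $712,500 by profit-interest units (total 62): Nwosu 137,903.23 → $137,900; Okafor 229,838.71 → $229,840; Chaudhri 80,443.55 → $80,440; Tam 149,395.16 → $149,400; Sato 114,919.35 → $114,920.
Totals: Nwosu $80,160 + $137,900 = $218,060; Okafor $80,160 + $229,840 = $310,000; Chaudhri $80,160 + $80,440 = $160,600; Tam $80,160 + $149,400 = $229,560; Sato $80,160 + $114,920 = $195,080.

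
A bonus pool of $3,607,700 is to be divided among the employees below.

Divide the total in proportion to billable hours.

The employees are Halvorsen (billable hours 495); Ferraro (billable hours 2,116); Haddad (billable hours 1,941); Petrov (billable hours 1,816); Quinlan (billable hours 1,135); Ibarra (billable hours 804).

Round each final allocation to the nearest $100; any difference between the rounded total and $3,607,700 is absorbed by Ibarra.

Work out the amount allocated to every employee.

Halvorsen: $215,000 · Ferraro: $919,000 · Haddad: $843,000 · Petrov: $788,700 · Quinlan: $492,900 · Ibarra: $349,100

Total billable hours = 8,307.
Pro-rata amounts: Halvorsen 495/8,307 × $3,607,700 = 214,976.71; Ferraro 2,116/8,307 × $3,607,700 = 918,971.13; Haddad 1,941/8,307 × $3,607,700 = 842,969.27; Petrov 1,816/8,307 × $3,607,700 = 788,682.22; Quinlan 1,135/8,307 × $3,607,700 = 492,926.39; Ibarra 804/8,307 × $3,607,700 = 349,174.29.
Rounded to nearest $100: Halvorsen $215,000; Ferraro $919,000; Haddad $843,000; Petrov $788,700; Quinlan $492,900; Ibarra $349,200. Sum = $3,607,800.
Difference $3,607,700 − $3,607,800 = −$100 applied to Ibarra: Ibarra becomes $349,100.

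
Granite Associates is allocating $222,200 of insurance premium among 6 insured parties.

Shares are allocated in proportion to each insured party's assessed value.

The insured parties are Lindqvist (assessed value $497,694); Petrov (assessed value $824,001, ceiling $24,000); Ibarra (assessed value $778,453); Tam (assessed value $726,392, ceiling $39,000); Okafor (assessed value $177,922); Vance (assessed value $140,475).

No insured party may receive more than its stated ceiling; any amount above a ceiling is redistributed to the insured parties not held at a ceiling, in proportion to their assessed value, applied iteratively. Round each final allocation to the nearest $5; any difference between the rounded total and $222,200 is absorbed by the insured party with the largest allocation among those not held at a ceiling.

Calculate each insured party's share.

Lindqvist: $49,690; Petrov: $24,000; Ibarra: $77,720; Tam: $39,000; Okafor: $17,765; Vance: $14,025

Assessed value total: 3,144,937.
Unconstrained shares: Lindqvist 35,163.70; Petrov 58,218.34; Ibarra 55,000.23; Tam 51,321.95; Okafor 12,570.77; Vance 9,925.01.
Held at cap: Petrov ($24,000), Tam ($39,000); residual $159,200 reallocated over remaining assessed value 1,594,544.
Redistributed shares: Lindqvist 49,690.00 → $49,690; Ibarra 77,721.10 → $77,720; Okafor 17,763.81 → $17,765; Vance 14,025.09 → $14,025.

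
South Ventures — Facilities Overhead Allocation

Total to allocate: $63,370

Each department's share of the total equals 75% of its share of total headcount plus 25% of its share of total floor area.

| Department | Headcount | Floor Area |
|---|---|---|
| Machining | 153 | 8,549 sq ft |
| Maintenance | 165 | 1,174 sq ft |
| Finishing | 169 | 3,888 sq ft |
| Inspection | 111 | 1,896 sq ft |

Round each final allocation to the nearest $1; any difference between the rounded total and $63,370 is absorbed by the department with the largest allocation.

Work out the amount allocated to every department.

Machining: $20,894 · Maintenance: $14,313 · Finishing: $17,404 · Inspection: $10,759

Headcount total 598; floor area total 15,507.
Composite weights (75% headcount + 25% floor area): Machining 0.3297; Maintenance 0.2259; Finishing 0.2746; Inspection 0.1698.
Proportional shares: Machining 20,894.01; Maintenance 14,313.18; Finishing 17,403.80; Inspection 10,759.01.
Rounded to nearest $1: Machining $20,894; Maintenance $14,313; Finishing $17,404; Inspection $10,759. Sum = $63,370.
No rounding difference to absorb.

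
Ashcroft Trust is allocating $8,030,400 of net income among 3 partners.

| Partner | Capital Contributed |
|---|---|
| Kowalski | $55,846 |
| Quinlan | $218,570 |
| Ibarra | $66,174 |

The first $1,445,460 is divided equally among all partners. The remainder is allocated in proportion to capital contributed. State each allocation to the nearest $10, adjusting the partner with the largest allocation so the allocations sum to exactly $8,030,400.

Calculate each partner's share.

Kowalski: $1,561,540 | Quinlan: $4,707,640 | Ibarra: $1,761,220

First tranche $1,445,460 split equally: $481,820 each.
Remainder $6,584,940 by capital contributed (total 340,590): Kowalski 1,079,722.13 → $1,079,720; Quinlan 4,225,815.01 → $4,225,820; Ibarra 1,279,402.86 → $1,279,400.
Totals: Kowalski $481,820 + $1,079,720 = $1,561,540; Quinlan $481,820 + $4,225,820 = $4,707,640; Ibarra $481,820 + $1,279,400 = $1,761,220.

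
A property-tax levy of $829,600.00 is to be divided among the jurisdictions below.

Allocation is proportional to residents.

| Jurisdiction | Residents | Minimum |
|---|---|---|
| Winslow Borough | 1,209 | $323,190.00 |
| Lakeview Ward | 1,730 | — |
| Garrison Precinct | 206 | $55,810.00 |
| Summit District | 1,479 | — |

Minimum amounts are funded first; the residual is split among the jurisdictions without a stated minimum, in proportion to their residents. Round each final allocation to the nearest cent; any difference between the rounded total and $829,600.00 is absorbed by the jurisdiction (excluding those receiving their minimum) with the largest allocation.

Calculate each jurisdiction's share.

Winslow Borough: $323,190.00 · Lakeview Ward: $242,922.41 · Garrison Precinct: $55,810.00 · Summit District: $207,677.59

Minimums first: Winslow Borough $323,190.00; Garrison Precinct $55,810.00. Remaining pool $450,600.00.
Remaining pool split over remaining residents 3,209: Lakeview Ward 242,922.4057 → $242,922.41; Summit District 207,677.5943 → $207,677.59.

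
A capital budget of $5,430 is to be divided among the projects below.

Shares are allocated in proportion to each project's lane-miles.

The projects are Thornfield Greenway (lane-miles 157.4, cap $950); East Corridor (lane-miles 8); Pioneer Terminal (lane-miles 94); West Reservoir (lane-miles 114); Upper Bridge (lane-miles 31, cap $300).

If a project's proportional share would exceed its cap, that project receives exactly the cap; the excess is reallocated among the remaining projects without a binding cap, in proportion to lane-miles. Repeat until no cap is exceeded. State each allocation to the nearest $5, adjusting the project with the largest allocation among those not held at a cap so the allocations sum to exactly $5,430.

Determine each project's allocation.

Thornfield Greenway: $950 · East Corridor: $155 · Pioneer Terminal: $1,820 · West Reservoir: $2,205 · Upper Bridge: $300

Total lane-miles = 404.4.
Pro-rata shares before constraints: Thornfield Greenway 2,113.46; East Corridor 107.42; Pioneer Terminal 1,262.17; West Reservoir 1,530.71; Upper Bridge 416.25.
Capped: Thornfield Greenway ($950), Upper Bridge ($300); balance $4,180 reallocated over remaining lane-miles 216.
Remaining shares: East Corridor 154.81 → $155; Pioneer Terminal 1,819.07 → $1,820; West Reservoir 2,206.11 → $2,205.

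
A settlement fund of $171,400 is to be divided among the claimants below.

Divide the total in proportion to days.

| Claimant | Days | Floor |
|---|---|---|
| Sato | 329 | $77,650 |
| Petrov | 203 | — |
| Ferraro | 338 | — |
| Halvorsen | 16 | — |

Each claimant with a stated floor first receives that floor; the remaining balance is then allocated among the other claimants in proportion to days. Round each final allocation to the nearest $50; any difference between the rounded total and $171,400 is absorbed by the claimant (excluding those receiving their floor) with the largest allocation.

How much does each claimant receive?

Fund the minimums — Sato $77,650. Balance $93,750.
Balance split over remaining days 557: Petrov 34,167.41 → $34,150; Ferraro 56,889.59 → $56,900; Halvorsen 2,693.00 → $2,700.

Sato: $77,650 · Petrov: $34,150 · Ferraro: $56,900 · Halvorsen: $2,700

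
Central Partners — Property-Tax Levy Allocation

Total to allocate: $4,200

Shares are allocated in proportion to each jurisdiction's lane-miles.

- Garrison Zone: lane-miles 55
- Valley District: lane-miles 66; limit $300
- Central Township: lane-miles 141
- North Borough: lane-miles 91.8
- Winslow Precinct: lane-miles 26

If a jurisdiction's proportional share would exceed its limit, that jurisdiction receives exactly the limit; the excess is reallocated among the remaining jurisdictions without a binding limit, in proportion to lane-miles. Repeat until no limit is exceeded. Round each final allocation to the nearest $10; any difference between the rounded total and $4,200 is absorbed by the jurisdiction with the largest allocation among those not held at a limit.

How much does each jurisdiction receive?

Garrison Zone: $680 · Valley District: $300 · Central Township: $1,760 · North Borough: $1,140 · Winslow Precinct: $320

Total lane-miles = 379.8.
Pro-rata shares before constraints: Garrison Zone 608.21; Valley District 729.86; Central Township 1,559.24; North Borough 1,015.17; Winslow Precinct 287.52.
Cap binds for Valley District ($300); remaining pool $3,900 reallocated over remaining lane-miles 313.8.
Redistributed shares: Garrison Zone 683.56 → $680; Central Township 1,752.39 → $1,750; North Borough 1,140.92 → $1,140; Winslow Precinct 323.14 → $320.
Rounding difference +$10 applied to Central Township → $1,760.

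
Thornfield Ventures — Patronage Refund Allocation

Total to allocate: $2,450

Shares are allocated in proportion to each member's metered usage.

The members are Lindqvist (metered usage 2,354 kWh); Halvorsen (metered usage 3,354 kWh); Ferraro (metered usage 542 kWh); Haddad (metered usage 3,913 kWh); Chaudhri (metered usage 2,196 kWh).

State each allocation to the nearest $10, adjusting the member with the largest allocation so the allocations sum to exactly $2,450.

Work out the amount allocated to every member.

Lindqvist: $470; Halvorsen: $660; Ferraro: $110; Haddad: $770; Chaudhri: $440

Combined metered usage = 12,359.
Pro-rata amounts: Lindqvist 2,354/12,359 × $2,450 = 466.65; Halvorsen 3,354/12,359 × $2,450 = 664.88; Ferraro 542/12,359 × $2,450 = 107.44; Haddad 3,913/12,359 × $2,450 = 775.70; Chaudhri 2,196/12,359 × $2,450 = 435.33.
Rounded to nearest $10: Lindqvist $470; Halvorsen $660; Ferraro $110; Haddad $780; Chaudhri $440. Sum = $2,460.
Difference $2,450 − $2,460 = −$10 applied to largest allocation (Haddad): Haddad becomes $770.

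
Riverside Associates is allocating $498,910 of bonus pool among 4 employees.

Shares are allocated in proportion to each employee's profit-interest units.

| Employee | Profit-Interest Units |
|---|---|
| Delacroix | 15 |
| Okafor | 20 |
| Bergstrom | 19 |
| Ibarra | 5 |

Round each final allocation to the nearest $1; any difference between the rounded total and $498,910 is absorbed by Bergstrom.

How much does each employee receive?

Delacroix: $126,842 | Okafor: $169,122 | Bergstrom: $160,665 | Ibarra: $42,281

Combined profit-interest units = 59.
Proportional shares: Delacroix 15/59 × $498,910 = 126,841.53; Okafor 20/59 × $498,910 = 169,122.03; Bergstrom 19/59 × $498,910 = 160,665.93; Ibarra 5/59 × $498,910 = 42,280.51.
At nearest $1: Delacroix $126,842; Okafor $169,122; Bergstrom $160,666; Ibarra $42,281. Sum = $498,911.
Difference $498,910 − $498,911 = −$1 applied to Bergstrom: Bergstrom becomes $160,665.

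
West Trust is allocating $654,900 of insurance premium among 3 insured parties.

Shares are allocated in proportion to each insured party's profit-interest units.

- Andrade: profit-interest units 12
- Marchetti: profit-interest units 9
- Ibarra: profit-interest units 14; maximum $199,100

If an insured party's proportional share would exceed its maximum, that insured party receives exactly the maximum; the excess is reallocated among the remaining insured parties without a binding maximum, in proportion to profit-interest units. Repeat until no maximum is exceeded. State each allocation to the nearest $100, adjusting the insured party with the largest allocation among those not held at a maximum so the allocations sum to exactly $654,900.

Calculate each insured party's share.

Andrade: $260,500 | Marchetti: $195,300 | Ibarra: $199,100

Combined profit-interest units = 35.
Pro-rata shares before constraints: Andrade 224,537.14; Marchetti 168,402.86; Ibarra 261,960.00.
Capped: Ibarra ($199,100); balance $455,800 reallocated over remaining profit-interest units 21.
Shares after redistribution: Andrade 260,457.14 → $260,500; Marchetti 195,342.86 → $195,300.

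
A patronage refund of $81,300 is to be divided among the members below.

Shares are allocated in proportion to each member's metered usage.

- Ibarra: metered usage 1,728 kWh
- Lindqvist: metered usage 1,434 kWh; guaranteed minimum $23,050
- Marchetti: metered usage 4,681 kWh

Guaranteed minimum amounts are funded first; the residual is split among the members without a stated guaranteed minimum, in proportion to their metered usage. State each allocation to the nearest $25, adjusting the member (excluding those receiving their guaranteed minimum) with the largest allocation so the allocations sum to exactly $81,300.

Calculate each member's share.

Guaranteed amounts: Lindqvist $23,050. Balance $58,250.
Balance split over remaining metered usage 6,409: Ibarra 15,705.41 → $15,700; Marchetti 42,544.59 → $42,550.

Ibarra: $15,700; Lindqvist: $23,050; Marchetti: $42,550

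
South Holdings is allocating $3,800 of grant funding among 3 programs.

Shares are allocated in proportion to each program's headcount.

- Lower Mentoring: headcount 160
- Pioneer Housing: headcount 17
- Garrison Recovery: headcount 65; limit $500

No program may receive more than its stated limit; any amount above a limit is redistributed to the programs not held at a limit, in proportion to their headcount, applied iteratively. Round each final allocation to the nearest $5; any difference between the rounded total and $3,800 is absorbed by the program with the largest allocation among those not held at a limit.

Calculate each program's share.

Lower Mentoring: $2,985; Pioneer Housing: $315; Garrison Recovery: $500

Total headcount = 242.
Pro-rata shares before constraints: Lower Mentoring 2,512.40; Pioneer Housing 266.94; Garrison Recovery 1,020.66.
Held at cap: Garrison Recovery ($500); residual $3,300 reallocated over remaining headcount 177.
Shares after redistribution: Lower Mentoring 2,983.05 → $2,985; Pioneer Housing 316.95 → $315.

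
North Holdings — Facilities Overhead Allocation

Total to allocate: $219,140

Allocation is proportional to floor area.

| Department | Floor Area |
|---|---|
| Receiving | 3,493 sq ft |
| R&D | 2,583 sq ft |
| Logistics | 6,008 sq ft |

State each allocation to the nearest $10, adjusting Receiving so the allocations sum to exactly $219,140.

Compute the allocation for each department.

Total floor area = 12,084.
Raw shares: Receiving 3,493/12,084 × $219,140 = 63,344.59; R&D 2,583/12,084 × $219,140 = 46,841.99; Logistics 6,008/12,084 × $219,140 = 108,953.42.
After rounding ($10): Receiving $63,340; R&D $46,840; Logistics $108,950. Sum = $219,130.
Difference $219,140 − $219,130 = +$10 applied to Receiving: Receiving becomes $63,350.

Receiving: $63,350; R&D: $46,840; Logistics: $108,950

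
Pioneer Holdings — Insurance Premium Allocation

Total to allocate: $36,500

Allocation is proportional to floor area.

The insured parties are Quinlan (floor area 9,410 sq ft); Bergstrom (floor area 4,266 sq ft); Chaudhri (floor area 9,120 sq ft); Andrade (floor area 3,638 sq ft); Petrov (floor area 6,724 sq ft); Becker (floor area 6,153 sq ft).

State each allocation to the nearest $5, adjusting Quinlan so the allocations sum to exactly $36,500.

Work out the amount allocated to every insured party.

Quinlan: $8,730 | Bergstrom: $3,960 | Chaudhri: $8,470 | Andrade: $3,380 | Petrov: $6,245 | Becker: $5,715

Sum of floor area: 39,311.
Raw shares: Quinlan 9,410/39,311 × $36,500 = 8,737.12; Bergstrom 4,266/39,311 × $36,500 = 3,960.95; Chaudhri 9,120/39,311 × $36,500 = 8,467.86; Andrade 3,638/39,311 × $36,500 = 3,377.86; Petrov 6,724/39,311 × $36,500 = 6,243.19; Becker 6,153/39,311 × $36,500 = 5,713.02.
At nearest $5: Quinlan $8,735; Bergstrom $3,960; Chaudhri $8,470; Andrade $3,380; Petrov $6,245; Becker $5,715. Sum = $36,505.
Difference $36,500 − $36,505 = −$5 applied to Quinlan: Quinlan becomes $8,730.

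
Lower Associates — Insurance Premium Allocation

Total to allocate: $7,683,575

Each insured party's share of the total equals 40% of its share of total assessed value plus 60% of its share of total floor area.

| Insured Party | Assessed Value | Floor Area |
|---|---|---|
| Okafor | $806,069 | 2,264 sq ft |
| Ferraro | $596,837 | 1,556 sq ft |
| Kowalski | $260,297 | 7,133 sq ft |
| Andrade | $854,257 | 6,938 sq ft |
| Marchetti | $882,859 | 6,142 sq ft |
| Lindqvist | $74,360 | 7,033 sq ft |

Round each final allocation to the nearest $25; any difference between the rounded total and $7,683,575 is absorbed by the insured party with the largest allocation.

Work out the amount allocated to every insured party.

Assessed value total 3,474,679; floor area total 31,066.
Combined weights (40% assessed value + 60% floor area): Okafor 0.1365; Ferraro 0.0988; Kowalski 0.1677; Andrade 0.2323; Marchetti 0.2203; Lindqvist 0.1444.
Raw shares: Okafor 1,048,959.76; Ferraro 758,823.38; Kowalski 1,288,764.28; Andrade 1,785,197.27; Marchetti 1,692,371.24; Lindqvist 1,109,459.07.
Rounded to nearest $25: Okafor $1,048,950; Ferraro $758,825; Kowalski $1,288,775; Andrade $1,785,200; Marchetti $1,692,375; Lindqvist $1,109,450. Sum = $7,683,575.
Sum already equals the total — no adjustment.

Okafor: $1,048,950; Ferraro: $758,825; Kowalski: $1,288,775; Andrade: $1,785,200; Marchetti: $1,692,375; Lindqvist: $1,109,450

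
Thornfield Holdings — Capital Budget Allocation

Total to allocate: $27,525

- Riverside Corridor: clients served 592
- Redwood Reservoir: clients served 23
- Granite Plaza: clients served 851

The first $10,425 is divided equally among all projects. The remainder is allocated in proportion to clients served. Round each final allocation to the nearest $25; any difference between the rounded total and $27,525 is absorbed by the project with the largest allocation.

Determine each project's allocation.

$10,425 shared equally gives $3,475 per project.
Remainder $17,100 by clients served (total 1,466): Riverside Corridor 6,905.32 → $6,900; Redwood Reservoir 268.28 → $275; Granite Plaza 9,926.40 → $9,925.
Totals: Riverside Corridor $3,475 + $6,900 = $10,375; Redwood Reservoir $3,475 + $275 = $3,750; Granite Plaza $3,475 + $9,925 = $13,400.

Riverside Corridor: $10,375 | Redwood Reservoir: $3,750 | Granite Plaza: $13,400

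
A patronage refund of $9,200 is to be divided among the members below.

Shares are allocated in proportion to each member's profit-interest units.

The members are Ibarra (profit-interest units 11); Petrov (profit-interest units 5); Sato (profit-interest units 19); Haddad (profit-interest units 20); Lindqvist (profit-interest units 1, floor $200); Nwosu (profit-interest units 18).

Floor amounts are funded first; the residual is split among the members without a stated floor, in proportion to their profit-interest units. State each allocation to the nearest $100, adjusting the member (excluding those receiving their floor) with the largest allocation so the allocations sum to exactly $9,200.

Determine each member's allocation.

Ibarra: $1,400; Petrov: $600; Sato: $2,300; Haddad: $2,500; Lindqvist: $200; Nwosu: $2,200

Guaranteed amounts: Lindqvist $200. Residual $9,000.
Residual split over remaining profit-interest units 73: Ibarra 1,356.16 → $1,400; Petrov 616.44 → $600; Sato 2,342.47 → $2,300; Haddad 2,465.75 → $2,500; Nwosu 2,219.18 → $2,200.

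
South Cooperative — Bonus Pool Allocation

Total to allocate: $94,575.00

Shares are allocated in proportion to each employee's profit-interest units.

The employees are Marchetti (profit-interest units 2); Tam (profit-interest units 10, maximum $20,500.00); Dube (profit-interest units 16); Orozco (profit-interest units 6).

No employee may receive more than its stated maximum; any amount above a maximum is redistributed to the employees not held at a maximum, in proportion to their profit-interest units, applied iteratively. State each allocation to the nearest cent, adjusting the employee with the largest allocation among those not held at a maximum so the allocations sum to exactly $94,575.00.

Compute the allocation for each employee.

Combined profit-interest units = 34.
Pro-rata shares before constraints: Marchetti 5,563.2353; Tam 27,816.1765; Dube 44,505.8824; Orozco 16,689.7059.
Capped: Tam ($20,500.00); remaining pool $74,075.00 reallocated over remaining profit-interest units 24.
Shares after redistribution: Marchetti 6,172.9167 → $6,172.92; Dube 49,383.3333 → $49,383.33; Orozco 18,518.7500 → $18,518.75.

Marchetti: $6,172.92; Tam: $20,500.00; Dube: $49,383.33; Orozco: $18,518.75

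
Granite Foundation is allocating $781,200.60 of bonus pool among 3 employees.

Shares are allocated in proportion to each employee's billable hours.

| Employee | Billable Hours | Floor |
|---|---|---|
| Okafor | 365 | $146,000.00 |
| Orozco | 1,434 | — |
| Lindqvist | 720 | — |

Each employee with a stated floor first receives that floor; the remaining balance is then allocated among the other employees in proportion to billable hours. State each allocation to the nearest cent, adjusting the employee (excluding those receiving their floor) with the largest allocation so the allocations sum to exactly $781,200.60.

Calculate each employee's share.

Guaranteed amounts: Okafor $146,000.00. Balance $635,200.60.
Balance split over remaining billable hours 2,154: Orozco 422,877.2797 → $422,877.28; Lindqvist 212,323.3203 → $212,323.32.

Okafor: $146,000.00 | Orozco: $422,877.28 | Lindqvist: $212,323.32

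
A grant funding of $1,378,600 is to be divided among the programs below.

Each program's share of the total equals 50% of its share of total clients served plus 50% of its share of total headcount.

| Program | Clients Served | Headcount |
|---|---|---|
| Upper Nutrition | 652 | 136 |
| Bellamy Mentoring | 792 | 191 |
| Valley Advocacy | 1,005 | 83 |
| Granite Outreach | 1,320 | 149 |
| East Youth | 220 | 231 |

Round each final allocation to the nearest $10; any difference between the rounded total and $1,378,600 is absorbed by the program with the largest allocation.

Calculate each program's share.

Upper Nutrition: $231,330 | Bellamy Mentoring: $303,510 | Valley Advocacy: $246,080 | Granite Outreach: $358,110 | East Youth: $239,570

Totals — clients served 3,989, headcount 790.
Composite weights (50% clients served + 50% headcount): Upper Nutrition 0.1678; Bellamy Mentoring 0.2202; Valley Advocacy 0.1785; Granite Outreach 0.2598; East Youth 0.1738.
Pro-rata amounts: Upper Nutrition 231,330.03; Bellamy Mentoring 303,511.30; Valley Advocacy 246,084.33; Granite Outreach 358,103.48; East Youth 239,570.85.
At nearest $10: Upper Nutrition $231,330; Bellamy Mentoring $303,510; Valley Advocacy $246,080; Granite Outreach $358,100; East Youth $239,570. Sum = $1,378,590.
Difference $1,378,600 − $1,378,590 = +$10 applied to largest allocation (Granite Outreach): Granite Outreach becomes $358,110.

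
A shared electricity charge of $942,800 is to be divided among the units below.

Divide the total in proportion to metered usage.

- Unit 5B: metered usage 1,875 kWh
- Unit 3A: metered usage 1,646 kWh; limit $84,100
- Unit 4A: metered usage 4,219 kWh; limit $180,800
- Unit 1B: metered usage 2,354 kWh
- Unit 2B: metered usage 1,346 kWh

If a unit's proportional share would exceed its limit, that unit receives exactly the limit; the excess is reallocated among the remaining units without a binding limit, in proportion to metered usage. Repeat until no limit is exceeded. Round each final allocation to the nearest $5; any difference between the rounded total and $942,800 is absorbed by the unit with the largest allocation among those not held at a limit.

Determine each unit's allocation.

Unit 5B: $227,995; Unit 3A: $84,100; Unit 4A: $180,800; Unit 1B: $286,235; Unit 2B: $163,670

Total metered usage = 11,440.
Pro-rata shares before constraints: Unit 5B 154,523.60; Unit 3A 135,651.12; Unit 4A 347,698.71; Unit 1B 193,999.23; Unit 2B 110,927.34.
Cap binds for Unit 3A ($84,100), Unit 4A ($180,800); balance $677,900 reallocated over remaining metered usage 5,575.
Redistributed shares: Unit 5B 227,993.27 → $227,995; Unit 1B 286,237.96 → $286,240; Unit 2B 163,668.77 → $163,670.
Rounding difference −$5 applied to Unit 1B → $286,235.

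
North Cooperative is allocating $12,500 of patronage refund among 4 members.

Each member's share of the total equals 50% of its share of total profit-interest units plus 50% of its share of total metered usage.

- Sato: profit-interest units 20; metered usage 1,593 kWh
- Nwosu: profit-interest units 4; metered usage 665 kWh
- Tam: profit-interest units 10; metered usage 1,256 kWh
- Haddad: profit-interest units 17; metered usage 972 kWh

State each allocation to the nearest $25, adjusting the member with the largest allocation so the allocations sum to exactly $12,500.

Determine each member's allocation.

Profit-interest units total 51; metered usage total 4,486.
Composite weights (50% profit-interest units + 50% metered usage): Sato 0.3736; Nwosu 0.1133; Tam 0.2380; Haddad 0.2750.
Proportional shares: Sato 4,670.39; Nwosu 1,416.69; Tam 2,975.38; Haddad 3,437.55.
Rounded to nearest $25: Sato $4,675; Nwosu $1,425; Tam $2,975; Haddad $3,450. Sum = $12,525.
Difference $12,500 − $12,525 = −$25 applied to largest allocation (Sato): Sato becomes $4,650.

Sato: $4,650 · Nwosu: $1,425 · Tam: $2,975 · Haddad: $3,450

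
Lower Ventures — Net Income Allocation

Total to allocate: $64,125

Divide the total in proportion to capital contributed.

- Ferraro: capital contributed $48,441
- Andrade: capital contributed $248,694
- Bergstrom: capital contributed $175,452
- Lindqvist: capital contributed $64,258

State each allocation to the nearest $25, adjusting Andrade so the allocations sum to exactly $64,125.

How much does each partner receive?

Capital contributed total: 536,845.
Pro-rata amounts: Ferraro 48,441/536,845 × $64,125 = 5,786.18; Andrade 248,694/536,845 × $64,125 = 29,705.97; Bergstrom 175,452/536,845 × $64,125 = 20,957.37; Lindqvist 64,258/536,845 × $64,125 = 7,675.48.
After rounding ($25): Ferraro $5,775; Andrade $29,700; Bergstrom $20,950; Lindqvist $7,675. Sum = $64,100.
Difference $64,125 − $64,100 = +$25 applied to Andrade: Andrade becomes $29,725.

Ferraro: $5,775; Andrade: $29,725; Bergstrom: $20,950; Lindqvist: $7,675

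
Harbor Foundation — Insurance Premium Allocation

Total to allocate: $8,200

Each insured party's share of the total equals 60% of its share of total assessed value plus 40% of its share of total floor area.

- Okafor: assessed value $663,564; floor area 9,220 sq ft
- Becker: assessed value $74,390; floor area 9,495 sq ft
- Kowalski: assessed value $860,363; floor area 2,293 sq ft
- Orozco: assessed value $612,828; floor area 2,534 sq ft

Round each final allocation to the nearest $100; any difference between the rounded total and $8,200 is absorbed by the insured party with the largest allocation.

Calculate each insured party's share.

Assessed value total 2,211,145; floor area total 23,542.
Combined weights (60% assessed value + 40% floor area): Okafor 0.3367; Becker 0.1815; Kowalski 0.2724; Orozco 0.2093.
Raw shares: Okafor 2,761.07; Becker 1,488.42; Kowalski 2,233.86; Orozco 1,716.65.
At nearest $100: Okafor $2,800; Becker $1,500; Kowalski $2,200; Orozco $1,700. Sum = $8,200.
No rounding difference to absorb.

Okafor: $2,800 | Becker: $1,500 | Kowalski: $2,200 | Orozco: $1,700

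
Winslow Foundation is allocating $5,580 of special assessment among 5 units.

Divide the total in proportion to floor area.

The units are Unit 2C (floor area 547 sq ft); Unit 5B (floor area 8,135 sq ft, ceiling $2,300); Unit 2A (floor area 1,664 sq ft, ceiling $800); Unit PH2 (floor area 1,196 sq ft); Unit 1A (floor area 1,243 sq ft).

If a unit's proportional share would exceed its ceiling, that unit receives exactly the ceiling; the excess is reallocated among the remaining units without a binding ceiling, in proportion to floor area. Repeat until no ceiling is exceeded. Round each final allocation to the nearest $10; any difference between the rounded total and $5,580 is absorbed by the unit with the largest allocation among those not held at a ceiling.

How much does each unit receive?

Unit 2C: $450; Unit 5B: $2,300; Unit 2A: $800; Unit PH2: $990; Unit 1A: $1,040

Combined floor area = 12,785.
Proportional shares (ignoring caps): Unit 2C 238.74; Unit 5B 3,550.51; Unit 2A 726.25; Unit PH2 521.99; Unit 1A 542.51.
Cap binds for Unit 5B ($2,300); balance $3,280 reallocated over remaining floor area 4,650.
Cap binds for Unit 2A ($800); balance $2,480 reallocated over remaining floor area 2,986.
Shares after redistribution: Unit 2C 454.31 → $450; Unit PH2 993.33 → $990; Unit 1A 1,032.36 → $1,030.
Rounding difference +$10 applied to Unit 1A → $1,040.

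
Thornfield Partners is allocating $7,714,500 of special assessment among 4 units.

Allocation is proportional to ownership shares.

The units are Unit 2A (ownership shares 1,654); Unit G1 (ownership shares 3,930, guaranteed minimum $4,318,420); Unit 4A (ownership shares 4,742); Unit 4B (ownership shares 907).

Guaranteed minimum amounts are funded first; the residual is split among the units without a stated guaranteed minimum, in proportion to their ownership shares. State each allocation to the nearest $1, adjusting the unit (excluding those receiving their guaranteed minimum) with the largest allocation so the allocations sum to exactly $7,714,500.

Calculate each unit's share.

Guaranteed amounts: Unit G1 $4,318,420. Balance $3,396,080.
Balance split over remaining ownership shares 7,303: Unit 2A 769,151.90 → $769,152; Unit 4A 2,205,150.12 → $2,205,150; Unit 4B 421,777.98 → $421,778.

Unit 2A: $769,152 · Unit G1: $4,318,420 · Unit 4A: $2,205,150 · Unit 4B: $421,778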